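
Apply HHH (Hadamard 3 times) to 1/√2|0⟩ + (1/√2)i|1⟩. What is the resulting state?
(1/2 + (1/2)i)|0⟩ + (1/2 - (1/2)i)|1⟩

H² = I, so H^3 = H: a single Hadamard. With (a, b) = (1/√2, (1/√2)i), H gives ((a + b)/√2, (a − b)/√2) = ((1/2 + (1/2)i), (1/2 - (1/2)i)).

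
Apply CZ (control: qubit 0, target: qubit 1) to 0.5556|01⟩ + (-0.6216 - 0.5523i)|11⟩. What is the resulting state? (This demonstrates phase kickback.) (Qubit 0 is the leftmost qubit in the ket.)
0.5556|01⟩ + (0.6216 + 0.5523i)|11⟩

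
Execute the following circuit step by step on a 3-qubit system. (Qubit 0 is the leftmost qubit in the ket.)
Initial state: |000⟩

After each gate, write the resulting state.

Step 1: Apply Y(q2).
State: i|001⟩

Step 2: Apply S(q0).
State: i|001⟩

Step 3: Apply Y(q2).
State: |000⟩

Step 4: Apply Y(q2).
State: i|001⟩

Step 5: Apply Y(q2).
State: |000⟩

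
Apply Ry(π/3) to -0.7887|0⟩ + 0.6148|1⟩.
-0.9904|0⟩ + 0.1381|1⟩

Ry(π/3) = [[cos(θ/2), −sin(θ/2)], [sin(θ/2), cos(θ/2)]]; θ = π/3, cos(θ/2) ≈ 0.866025, sin(θ/2) ≈ 0.5.
With a = amp(|0⟩) = -0.7887 and b = amp(|1⟩) = 0.6148:
new amp(|0⟩) = (0.866025)·a + (-0.5)·b = -0.9904
new amp(|1⟩) = (0.5)·a + (0.866025)·b = 0.1381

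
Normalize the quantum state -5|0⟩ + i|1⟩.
-0.9806|0⟩ + 0.1961i|1⟩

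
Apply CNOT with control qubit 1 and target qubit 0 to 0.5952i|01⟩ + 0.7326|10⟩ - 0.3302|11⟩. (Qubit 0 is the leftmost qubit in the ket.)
-0.3302|01⟩ + 0.7326|10⟩ + 0.5952i|11⟩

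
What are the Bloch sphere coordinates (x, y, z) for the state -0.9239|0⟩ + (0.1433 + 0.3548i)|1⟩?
(-0.2648, -0.6556, 0.7072)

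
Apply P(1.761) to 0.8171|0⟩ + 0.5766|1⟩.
0.8171|0⟩ + (-0.109 + 0.5662i)|1⟩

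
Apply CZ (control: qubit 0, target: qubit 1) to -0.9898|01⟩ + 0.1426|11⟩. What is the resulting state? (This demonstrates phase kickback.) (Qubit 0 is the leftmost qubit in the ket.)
-0.9898|01⟩ - 0.1426|11⟩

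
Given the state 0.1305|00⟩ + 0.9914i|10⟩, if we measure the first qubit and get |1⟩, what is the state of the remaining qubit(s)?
i|0⟩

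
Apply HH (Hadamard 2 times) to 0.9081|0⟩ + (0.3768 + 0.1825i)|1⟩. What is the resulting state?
0.9081|0⟩ + (0.3768 + 0.1825i)|1⟩

H² = I, so an even number of Hadamards cancels: H^2 = I and the state is unchanged.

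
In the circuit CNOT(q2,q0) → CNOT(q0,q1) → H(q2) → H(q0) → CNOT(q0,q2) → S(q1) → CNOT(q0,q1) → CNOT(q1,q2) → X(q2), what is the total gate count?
9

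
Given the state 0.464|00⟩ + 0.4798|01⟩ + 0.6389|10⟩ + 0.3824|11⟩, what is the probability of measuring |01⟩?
0.2302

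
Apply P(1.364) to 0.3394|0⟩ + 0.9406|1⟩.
0.3394|0⟩ + (0.1931 + 0.9206i)|1⟩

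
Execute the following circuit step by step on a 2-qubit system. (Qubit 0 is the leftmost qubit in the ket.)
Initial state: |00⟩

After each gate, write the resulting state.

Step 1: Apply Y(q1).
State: i|01⟩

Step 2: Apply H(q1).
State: (1/√2)i|00⟩ - (1/√2)i|01⟩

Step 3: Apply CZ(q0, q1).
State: (1/√2)i|00⟩ - (1/√2)i|01⟩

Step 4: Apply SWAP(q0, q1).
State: (1/√2)i|00⟩ - (1/√2)i|10⟩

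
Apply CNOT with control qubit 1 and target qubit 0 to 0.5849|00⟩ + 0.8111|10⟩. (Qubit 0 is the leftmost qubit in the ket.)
0.5849|00⟩ + 0.8111|10⟩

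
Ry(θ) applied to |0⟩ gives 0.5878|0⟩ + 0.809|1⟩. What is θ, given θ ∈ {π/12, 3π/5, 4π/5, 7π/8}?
3π/5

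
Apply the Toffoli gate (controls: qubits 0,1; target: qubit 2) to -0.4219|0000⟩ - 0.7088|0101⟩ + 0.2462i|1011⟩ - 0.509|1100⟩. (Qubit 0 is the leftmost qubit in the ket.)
-0.4219|0000⟩ - 0.7088|0101⟩ + 0.2462i|1011⟩ - 0.509|1110⟩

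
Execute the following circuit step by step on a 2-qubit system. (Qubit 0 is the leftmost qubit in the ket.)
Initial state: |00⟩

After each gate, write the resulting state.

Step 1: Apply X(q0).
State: |10⟩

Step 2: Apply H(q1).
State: 1/√2|10⟩ + 1/√2|11⟩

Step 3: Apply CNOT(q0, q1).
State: 1/√2|10⟩ + 1/√2|11⟩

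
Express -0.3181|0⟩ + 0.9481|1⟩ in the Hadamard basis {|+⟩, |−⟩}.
0.4455|+⟩ - 0.8953|−⟩

With |ψ⟩ = α|0⟩ + β|1⟩, the Hadamard-basis coefficients are ⟨+|ψ⟩ = (α + β)/√2 and ⟨−|ψ⟩ = (α − β)/√2.
Here α = -0.3181, β = 0.9481: (α + β)/√2 = 0.4455, (α − β)/√2 = -0.8953.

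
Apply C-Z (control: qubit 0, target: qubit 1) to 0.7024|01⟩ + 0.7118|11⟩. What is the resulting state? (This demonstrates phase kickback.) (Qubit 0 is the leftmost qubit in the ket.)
0.7024|01⟩ - 0.7118|11⟩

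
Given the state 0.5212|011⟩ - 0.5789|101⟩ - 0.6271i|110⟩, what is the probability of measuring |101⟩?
0.3351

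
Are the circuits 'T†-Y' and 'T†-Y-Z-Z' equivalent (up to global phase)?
Yes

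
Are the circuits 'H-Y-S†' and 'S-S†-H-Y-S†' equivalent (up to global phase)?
Yes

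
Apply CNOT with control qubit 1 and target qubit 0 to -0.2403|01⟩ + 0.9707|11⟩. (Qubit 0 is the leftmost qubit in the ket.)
0.9707|01⟩ - 0.2403|11⟩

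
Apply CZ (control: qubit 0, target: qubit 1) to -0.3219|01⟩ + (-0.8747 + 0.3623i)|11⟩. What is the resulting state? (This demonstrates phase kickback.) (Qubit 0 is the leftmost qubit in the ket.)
-0.3219|01⟩ + (0.8747 - 0.3623i)|11⟩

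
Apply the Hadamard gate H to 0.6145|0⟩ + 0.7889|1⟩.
0.9924|0⟩ - 0.1233|1⟩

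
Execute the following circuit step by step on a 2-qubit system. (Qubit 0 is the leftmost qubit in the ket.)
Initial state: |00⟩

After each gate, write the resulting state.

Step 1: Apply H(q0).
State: 1/√2|00⟩ + 1/√2|10⟩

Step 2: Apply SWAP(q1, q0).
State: 1/√2|00⟩ + 1/√2|01⟩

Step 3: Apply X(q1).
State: 1/√2|00⟩ + 1/√2|01⟩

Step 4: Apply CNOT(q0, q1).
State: 1/√2|00⟩ + 1/√2|01⟩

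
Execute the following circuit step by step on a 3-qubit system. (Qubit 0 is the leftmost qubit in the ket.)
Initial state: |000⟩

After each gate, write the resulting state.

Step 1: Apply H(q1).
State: 1/√2|000⟩ + 1/√2|010⟩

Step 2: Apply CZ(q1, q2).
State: 1/√2|000⟩ + 1/√2|010⟩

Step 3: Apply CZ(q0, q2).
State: 1/√2|000⟩ + 1/√2|010⟩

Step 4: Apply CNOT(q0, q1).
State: 1/√2|000⟩ + 1/√2|010⟩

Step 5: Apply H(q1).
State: |000⟩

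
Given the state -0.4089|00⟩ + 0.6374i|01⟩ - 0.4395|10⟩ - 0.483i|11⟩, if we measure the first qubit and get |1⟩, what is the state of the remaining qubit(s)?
-0.673|0⟩ - 0.7396i|1⟩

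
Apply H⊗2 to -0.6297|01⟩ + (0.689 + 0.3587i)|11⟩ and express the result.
(0.02965 + 0.1794i)|00⟩ + (-0.02965 - 0.1794i)|01⟩ + (-0.6594 - 0.1794i)|10⟩ + (0.6594 + 0.1794i)|11⟩

H⊗2 gives amp(|y⟩) = (1/2) Σ_x (−1)^(x·y) amp(|x⟩), where x·y is the number of positions in which both x and y have a 1.
|00⟩: (-0.6297 + (0.689 + 0.3587i))/2 = (0.02965 + 0.1794i)
|01⟩: (0.6297 - (0.689 + 0.3587i))/2 = (-0.02965 - 0.1794i)
|10⟩: (-0.6297 - (0.689 + 0.3587i))/2 = (-0.6594 - 0.1794i)
|11⟩: (0.6297 + (0.689 + 0.3587i))/2 = (0.6594 + 0.1794i)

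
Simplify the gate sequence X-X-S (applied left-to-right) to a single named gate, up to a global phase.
S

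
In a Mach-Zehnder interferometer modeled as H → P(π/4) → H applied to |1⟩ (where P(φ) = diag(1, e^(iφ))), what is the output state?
(0.1464 - (1/√8)i)|0⟩ + (0.8536 + (1/√8)i)|1⟩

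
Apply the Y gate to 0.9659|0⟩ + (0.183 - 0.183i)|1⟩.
(-0.183 - 0.183i)|0⟩ + 0.9659i|1⟩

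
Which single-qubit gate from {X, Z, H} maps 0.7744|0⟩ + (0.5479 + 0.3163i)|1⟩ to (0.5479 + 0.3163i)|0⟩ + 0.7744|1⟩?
X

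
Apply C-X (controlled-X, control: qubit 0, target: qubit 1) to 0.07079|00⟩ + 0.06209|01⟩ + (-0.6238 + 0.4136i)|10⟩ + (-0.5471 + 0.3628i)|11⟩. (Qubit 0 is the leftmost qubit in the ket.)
0.07079|00⟩ + 0.06209|01⟩ + (-0.5471 + 0.3628i)|10⟩ + (-0.6238 + 0.4136i)|11⟩

C-X leaves the control-|0⟩ kets |00⟩, |01⟩ unchanged and applies X to qubit 1 on the control-|1⟩ pair (|10⟩, |11⟩).
X = [[0, 1], [1, 0]].
With a = amp(|10⟩) = (-0.6238 + 0.4136i) and b = amp(|11⟩) = (-0.5471 + 0.3628i):
new amp(|10⟩) = (1)·b = (-0.5471 + 0.3628i)
new amp(|11⟩) = (1)·a = (-0.6238 + 0.4136i)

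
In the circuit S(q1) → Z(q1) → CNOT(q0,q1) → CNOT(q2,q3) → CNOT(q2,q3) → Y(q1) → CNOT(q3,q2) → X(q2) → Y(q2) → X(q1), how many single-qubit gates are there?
6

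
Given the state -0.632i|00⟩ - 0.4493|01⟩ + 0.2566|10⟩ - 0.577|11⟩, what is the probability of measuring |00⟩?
0.3994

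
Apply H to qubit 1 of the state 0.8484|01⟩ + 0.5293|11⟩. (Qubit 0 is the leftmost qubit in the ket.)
0.5999|00⟩ - 0.5999|01⟩ + 0.3743|10⟩ - 0.3743|11⟩

H on qubit 1 mixes each pair of kets that differ only in qubit 1: amplitudes (a, b) of (|…0…⟩, |…1…⟩) become ((a + b)/√2, (a − b)/√2). Kets absent from the input have amplitude 0.
(|00⟩, |01⟩): (a, b) = (0, 0.8484) → (0.5999, -0.5999)
(|10⟩, |11⟩): (a, b) = (0, 0.5293) → (0.3743, -0.3743)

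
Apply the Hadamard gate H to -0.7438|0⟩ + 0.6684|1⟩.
-0.05332|0⟩ - 0.9986|1⟩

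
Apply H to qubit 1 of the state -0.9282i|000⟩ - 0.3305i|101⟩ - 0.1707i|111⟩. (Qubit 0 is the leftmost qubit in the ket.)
-0.6563i|000⟩ - 0.6563i|010⟩ - 0.3544i|101⟩ - 0.113i|111⟩

H on qubit 1 mixes each pair of kets that differ only in qubit 1: amplitudes (a, b) of (|…0…⟩, |…1…⟩) become ((a + b)/√2, (a − b)/√2). Kets absent from the input have amplitude 0.
(|000⟩, |010⟩): (a, b) = (-0.9282i, 0) → (-0.6563i, -0.6563i)
(|101⟩, |111⟩): (a, b) = (-0.3305i, -0.1707i) → (-0.3544i, -0.113i)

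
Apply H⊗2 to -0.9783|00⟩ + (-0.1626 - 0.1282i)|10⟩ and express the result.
(-0.5705 - 0.0641i)|00⟩ + (-0.5705 - 0.0641i)|01⟩ + (-0.4079 + 0.0641i)|10⟩ + (-0.4079 + 0.0641i)|11⟩

H⊗2 gives amp(|y⟩) = (1/2) Σ_x (−1)^(x·y) amp(|x⟩), where x·y is the number of positions in which both x and y have a 1.
|00⟩: (-0.9783 + (-0.1626 - 0.1282i))/2 = (-0.5705 - 0.0641i)
|01⟩: (-0.9783 + (-0.1626 - 0.1282i))/2 = (-0.5705 - 0.0641i)
|10⟩: (-0.9783 - (-0.1626 - 0.1282i))/2 = (-0.4079 + 0.0641i)
|11⟩: (-0.9783 - (-0.1626 - 0.1282i))/2 = (-0.4079 + 0.0641i)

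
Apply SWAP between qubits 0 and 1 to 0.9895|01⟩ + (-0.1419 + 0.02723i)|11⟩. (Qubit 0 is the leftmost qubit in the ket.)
0.9895|10⟩ + (-0.1419 + 0.02723i)|11⟩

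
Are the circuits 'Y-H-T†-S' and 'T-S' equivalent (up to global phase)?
No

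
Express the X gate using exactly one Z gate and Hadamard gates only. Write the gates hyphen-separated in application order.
H-Z-H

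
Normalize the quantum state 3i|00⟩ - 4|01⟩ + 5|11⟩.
0.4243i|00⟩ - 0.5657|01⟩ + 1/√2|11⟩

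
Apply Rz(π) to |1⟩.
i|1⟩

Rz(π) = [[e^(−iθ/2), 0], [0, e^(iθ/2)]] with e^(±iθ/2) = cos(θ/2) ± i·sin(θ/2); θ = π, cos(θ/2) ≈ 0, sin(θ/2) ≈ 1.
With a = amp(|0⟩) = 0 and b = amp(|1⟩) = 1:
new amp(|0⟩) = (-i)·a = 0
new amp(|1⟩) = (i)·b = i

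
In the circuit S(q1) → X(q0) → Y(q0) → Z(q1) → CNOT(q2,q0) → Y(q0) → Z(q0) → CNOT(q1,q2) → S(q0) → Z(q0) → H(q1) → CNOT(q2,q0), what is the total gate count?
12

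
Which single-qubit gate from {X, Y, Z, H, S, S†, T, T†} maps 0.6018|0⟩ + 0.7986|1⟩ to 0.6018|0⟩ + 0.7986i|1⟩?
S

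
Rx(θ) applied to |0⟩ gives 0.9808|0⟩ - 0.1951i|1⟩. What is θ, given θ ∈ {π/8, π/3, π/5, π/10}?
π/8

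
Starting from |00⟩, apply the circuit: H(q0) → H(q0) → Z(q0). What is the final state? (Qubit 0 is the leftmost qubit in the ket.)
|00⟩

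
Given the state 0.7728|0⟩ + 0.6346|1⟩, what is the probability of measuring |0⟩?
0.5972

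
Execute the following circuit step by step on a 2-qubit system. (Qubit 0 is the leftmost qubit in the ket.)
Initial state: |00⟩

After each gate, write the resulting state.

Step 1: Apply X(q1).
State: |01⟩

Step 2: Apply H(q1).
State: 1/√2|00⟩ - 1/√2|01⟩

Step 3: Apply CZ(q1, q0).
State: 1/√2|00⟩ - 1/√2|01⟩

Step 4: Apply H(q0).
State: 1/2|00⟩ - 1/2|01⟩ + 1/2|10⟩ - 1/2|11⟩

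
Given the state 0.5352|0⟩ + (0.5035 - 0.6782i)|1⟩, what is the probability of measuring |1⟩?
0.7135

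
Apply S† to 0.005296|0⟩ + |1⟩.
0.005296|0⟩ - i|1⟩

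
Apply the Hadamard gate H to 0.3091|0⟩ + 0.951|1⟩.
0.891|0⟩ - 0.4539|1⟩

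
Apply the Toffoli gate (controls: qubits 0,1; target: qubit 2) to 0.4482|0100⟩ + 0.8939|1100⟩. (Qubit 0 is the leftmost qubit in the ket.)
0.4482|0100⟩ + 0.8939|1110⟩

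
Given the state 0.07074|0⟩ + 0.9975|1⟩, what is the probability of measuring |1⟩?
0.995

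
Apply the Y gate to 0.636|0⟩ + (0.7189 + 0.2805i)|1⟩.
(0.2805 - 0.7189i)|0⟩ + 0.636i|1⟩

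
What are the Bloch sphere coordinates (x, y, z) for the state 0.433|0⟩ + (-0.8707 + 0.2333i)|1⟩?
(-0.754, 0.202, -0.6251)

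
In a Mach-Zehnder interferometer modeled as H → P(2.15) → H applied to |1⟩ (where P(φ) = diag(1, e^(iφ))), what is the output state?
(0.7737 - 0.4184i)|0⟩ + (0.2263 + 0.4184i)|1⟩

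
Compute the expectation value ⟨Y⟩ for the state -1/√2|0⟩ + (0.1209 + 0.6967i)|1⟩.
-0.9853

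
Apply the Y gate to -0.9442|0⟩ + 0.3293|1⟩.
-0.3293i|0⟩ - 0.9442i|1⟩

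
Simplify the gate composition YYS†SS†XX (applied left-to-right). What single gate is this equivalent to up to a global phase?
S†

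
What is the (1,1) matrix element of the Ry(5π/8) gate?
0.5556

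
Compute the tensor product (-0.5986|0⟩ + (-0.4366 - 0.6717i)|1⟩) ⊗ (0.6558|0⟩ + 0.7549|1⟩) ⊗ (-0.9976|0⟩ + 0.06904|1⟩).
0.3916|000⟩ - 0.0271|001⟩ + 0.4508|010⟩ - 0.0312|011⟩ + (0.2856 + 0.4394i)|100⟩ + (-0.01977 - 0.03041i)|101⟩ + (0.3288 + 0.5058i)|110⟩ + (-0.02275 - 0.03501i)|111⟩

amp(|b₁b₂…⟩) = product of the factor amplitudes for bits b₁, b₂, …; only kets whose every factor amplitude is nonzero survive.
|000⟩: (-0.5986)(0.6558)(-0.9976) = 0.3916
|001⟩: (-0.5986)(0.6558)(0.06904) = -0.0271
|010⟩: (-0.5986)(0.7549)(-0.9976) = 0.4508
|011⟩: (-0.5986)(0.7549)(0.06904) = -0.0312
|100⟩: (-0.4366 - 0.6717i)(0.6558)(-0.9976) = (0.2856 + 0.4394i)
|101⟩: (-0.4366 - 0.6717i)(0.6558)(0.06904) = (-0.01977 - 0.03041i)
|110⟩: (-0.4366 - 0.6717i)(0.7549)(-0.9976) = (0.3288 + 0.5058i)
|111⟩: (-0.4366 - 0.6717i)(0.7549)(0.06904) = (-0.02275 - 0.03501i)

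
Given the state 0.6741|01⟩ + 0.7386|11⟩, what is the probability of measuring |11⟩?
0.5455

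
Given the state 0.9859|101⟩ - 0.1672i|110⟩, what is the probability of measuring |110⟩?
0.02796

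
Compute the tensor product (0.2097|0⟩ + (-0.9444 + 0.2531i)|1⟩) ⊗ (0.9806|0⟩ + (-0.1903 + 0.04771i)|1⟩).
0.2056|00⟩ + (-0.03991 + 0.01i)|01⟩ + (-0.9261 + 0.2482i)|10⟩ + (0.1676 - 0.09322i)|11⟩

amp(|b₁b₂…⟩) = product of the factor amplitudes for bits b₁, b₂, …; only kets whose every factor amplitude is nonzero survive.
|00⟩: (0.2097)(0.9806) = 0.2056
|01⟩: (0.2097)(-0.1903 + 0.04771i) = (-0.03991 + 0.01i)
|10⟩: (-0.9444 + 0.2531i)(0.9806) = (-0.9261 + 0.2482i)
|11⟩: (-0.9444 + 0.2531i)(-0.1903 + 0.04771i) = (0.1676 - 0.09322i)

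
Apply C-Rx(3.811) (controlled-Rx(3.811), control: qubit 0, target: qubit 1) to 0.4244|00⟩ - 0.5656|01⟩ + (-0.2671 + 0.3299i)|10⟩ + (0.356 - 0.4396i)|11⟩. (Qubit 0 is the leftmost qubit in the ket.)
0.4244|00⟩ - 0.5656|01⟩ + (-0.3275 - 0.4446i)|10⟩ + (0.1947 + 0.3967i)|11⟩

C-Rx(3.811) leaves the control-|0⟩ kets |00⟩, |01⟩ unchanged and applies Rx(3.811) to qubit 1 on the control-|1⟩ pair (|10⟩, |11⟩).
Rx(3.811) = [[cos(θ/2), −i·sin(θ/2)], [−i·sin(θ/2), cos(θ/2)]]; θ = 3.811, cos(θ/2) ≈ -0.328489, sin(θ/2) ≈ 0.944508.
With a = amp(|10⟩) = (-0.2671 + 0.3299i) and b = amp(|11⟩) = (0.356 - 0.4396i):
new amp(|10⟩) = (-0.328489)·a + (-0.944508i)·b = (-0.3275 - 0.4446i)
new amp(|11⟩) = (-0.944508i)·a + (-0.328489)·b = (0.1947 + 0.3967i)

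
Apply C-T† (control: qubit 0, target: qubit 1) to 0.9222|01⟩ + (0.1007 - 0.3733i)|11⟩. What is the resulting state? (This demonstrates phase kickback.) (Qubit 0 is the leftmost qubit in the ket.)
0.9222|01⟩ + (-0.1928 - 0.3352i)|11⟩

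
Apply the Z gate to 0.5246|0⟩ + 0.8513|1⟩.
0.5246|0⟩ - 0.8513|1⟩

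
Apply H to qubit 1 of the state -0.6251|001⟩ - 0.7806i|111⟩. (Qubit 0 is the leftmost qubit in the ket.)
-0.442|001⟩ - 0.442|011⟩ - 0.552i|101⟩ + 0.552i|111⟩

H on qubit 1 mixes each pair of kets that differ only in qubit 1: amplitudes (a, b) of (|…0…⟩, |…1…⟩) become ((a + b)/√2, (a − b)/√2). Kets absent from the input have amplitude 0.
(|001⟩, |011⟩): (a, b) = (-0.6251, 0) → (-0.442, -0.442)
(|101⟩, |111⟩): (a, b) = (0, -0.7806i) → (-0.552i, 0.552i)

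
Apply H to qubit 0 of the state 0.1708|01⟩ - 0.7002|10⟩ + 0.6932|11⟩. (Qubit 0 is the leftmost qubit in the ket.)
-0.4951|00⟩ + 0.6109|01⟩ + 0.4951|10⟩ - 0.3694|11⟩

H on qubit 0 mixes each pair of kets that differ only in qubit 0: amplitudes (a, b) of (|…0…⟩, |…1…⟩) become ((a + b)/√2, (a − b)/√2). Kets absent from the input have amplitude 0.
(|00⟩, |10⟩): (a, b) = (0, -0.7002) → (-0.4951, 0.4951)
(|01⟩, |11⟩): (a, b) = (0.1708, 0.6932) → (0.6109, -0.3694)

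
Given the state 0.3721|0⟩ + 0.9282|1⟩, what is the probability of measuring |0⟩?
0.1385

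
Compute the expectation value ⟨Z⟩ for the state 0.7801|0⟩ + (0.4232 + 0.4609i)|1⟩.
0.217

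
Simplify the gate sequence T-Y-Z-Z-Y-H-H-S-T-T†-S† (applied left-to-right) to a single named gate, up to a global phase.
T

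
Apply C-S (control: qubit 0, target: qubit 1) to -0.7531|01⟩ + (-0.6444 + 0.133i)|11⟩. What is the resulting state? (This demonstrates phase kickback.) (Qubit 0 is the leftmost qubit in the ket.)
-0.7531|01⟩ + (-0.133 - 0.6444i)|11⟩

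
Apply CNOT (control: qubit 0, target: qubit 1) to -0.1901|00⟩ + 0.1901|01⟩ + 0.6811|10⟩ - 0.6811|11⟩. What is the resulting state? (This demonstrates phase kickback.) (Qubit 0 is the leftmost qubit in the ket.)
-0.1901|00⟩ + 0.1901|01⟩ - 0.6811|10⟩ + 0.6811|11⟩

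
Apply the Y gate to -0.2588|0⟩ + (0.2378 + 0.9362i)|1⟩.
(0.9362 - 0.2378i)|0⟩ - 0.2588i|1⟩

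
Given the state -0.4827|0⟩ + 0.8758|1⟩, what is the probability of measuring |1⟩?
0.767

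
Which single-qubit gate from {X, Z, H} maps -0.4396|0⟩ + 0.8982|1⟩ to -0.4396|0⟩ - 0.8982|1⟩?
Z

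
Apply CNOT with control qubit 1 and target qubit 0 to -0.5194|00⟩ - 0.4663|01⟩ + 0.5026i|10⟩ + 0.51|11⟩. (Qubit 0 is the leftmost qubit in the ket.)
-0.5194|00⟩ + 0.51|01⟩ + 0.5026i|10⟩ - 0.4663|11⟩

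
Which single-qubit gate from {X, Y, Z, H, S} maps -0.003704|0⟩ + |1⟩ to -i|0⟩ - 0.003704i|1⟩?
Y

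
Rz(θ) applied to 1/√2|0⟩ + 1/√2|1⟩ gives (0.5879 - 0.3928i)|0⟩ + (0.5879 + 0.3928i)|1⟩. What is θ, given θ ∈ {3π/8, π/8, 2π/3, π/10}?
3π/8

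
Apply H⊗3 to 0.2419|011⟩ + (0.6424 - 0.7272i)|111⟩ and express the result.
(0.3126 - 0.2571i)|000⟩ + (-0.3126 + 0.2571i)|001⟩ + (-0.3126 + 0.2571i)|010⟩ + (0.3126 - 0.2571i)|011⟩ + (-0.1416 + 0.2571i)|100⟩ + (0.1416 - 0.2571i)|101⟩ + (0.1416 - 0.2571i)|110⟩ + (-0.1416 + 0.2571i)|111⟩

H⊗3 gives amp(|y⟩) = (1/2√2) Σ_x (−1)^(x·y) amp(|x⟩), where x·y is the number of positions in which both x and y have a 1.
|000⟩: (0.2419 + (0.6424 - 0.7272i))/(2√2) = (0.3126 - 0.2571i)
|001⟩: (-0.2419 - (0.6424 - 0.7272i))/(2√2) = (-0.3126 + 0.2571i)
|010⟩: (-0.2419 - (0.6424 - 0.7272i))/(2√2) = (-0.3126 + 0.2571i)
|011⟩: (0.2419 + (0.6424 - 0.7272i))/(2√2) = (0.3126 - 0.2571i)
|100⟩: (0.2419 - (0.6424 - 0.7272i))/(2√2) = (-0.1416 + 0.2571i)
|101⟩: (-0.2419 + (0.6424 - 0.7272i))/(2√2) = (0.1416 - 0.2571i)
|110⟩: (-0.2419 + (0.6424 - 0.7272i))/(2√2) = (0.1416 - 0.2571i)
|111⟩: (0.2419 - (0.6424 - 0.7272i))/(2√2) = (-0.1416 + 0.2571i)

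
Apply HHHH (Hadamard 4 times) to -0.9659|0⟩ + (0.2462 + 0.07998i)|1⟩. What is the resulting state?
-0.9659|0⟩ + (0.2462 + 0.07998i)|1⟩

H² = I, so an even number of Hadamards cancels: H^4 = I and the state is unchanged.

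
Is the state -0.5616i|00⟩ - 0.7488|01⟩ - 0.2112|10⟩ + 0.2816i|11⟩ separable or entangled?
Separable

Writing the state as a|00⟩ + b|01⟩ + c|10⟩ + d|11⟩, it is a product state iff ad − bc = 0.
Here (a, b, c, d) = (-0.5616i, -0.7488, -0.2112, 0.2816i): ad − bc = (-0.5616i)(0.2816i) − (-0.7488)(-0.2112) = 0, so the state is separable.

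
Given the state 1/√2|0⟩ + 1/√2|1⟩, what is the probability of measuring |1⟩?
1/2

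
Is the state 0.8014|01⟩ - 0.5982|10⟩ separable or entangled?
Entangled

Writing the state as a|00⟩ + b|01⟩ + c|10⟩ + d|11⟩, it is a product state iff ad − bc = 0.
Here (a, b, c, d) = (0, 0.8014, -0.5982, 0): ad − bc = (0)(0) − (0.8014)(-0.5982) = 0.4794 ≠ 0, so the state is entangled.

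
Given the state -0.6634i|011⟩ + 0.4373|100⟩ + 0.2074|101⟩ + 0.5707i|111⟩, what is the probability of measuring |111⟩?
0.3257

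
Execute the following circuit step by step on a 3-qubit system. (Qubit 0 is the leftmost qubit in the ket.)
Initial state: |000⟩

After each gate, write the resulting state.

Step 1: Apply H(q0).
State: 1/√2|000⟩ + 1/√2|100⟩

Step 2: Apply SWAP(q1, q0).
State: 1/√2|000⟩ + 1/√2|010⟩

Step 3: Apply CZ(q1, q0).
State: 1/√2|000⟩ + 1/√2|010⟩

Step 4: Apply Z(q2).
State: 1/√2|000⟩ + 1/√2|010⟩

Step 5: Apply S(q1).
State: 1/√2|000⟩ + (1/√2)i|010⟩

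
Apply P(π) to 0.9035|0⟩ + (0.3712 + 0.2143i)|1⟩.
0.9035|0⟩ + (-0.3712 - 0.2143i)|1⟩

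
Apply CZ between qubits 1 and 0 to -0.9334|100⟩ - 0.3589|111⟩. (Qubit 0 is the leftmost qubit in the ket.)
-0.9334|100⟩ + 0.3589|111⟩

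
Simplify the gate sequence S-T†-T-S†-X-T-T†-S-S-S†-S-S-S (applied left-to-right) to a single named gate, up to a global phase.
X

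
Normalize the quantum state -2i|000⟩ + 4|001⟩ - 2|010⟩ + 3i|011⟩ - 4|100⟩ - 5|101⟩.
-0.2325i|000⟩ + 0.465|001⟩ - 0.2325|010⟩ + 0.3487i|011⟩ - 0.465|100⟩ - 0.5812|101⟩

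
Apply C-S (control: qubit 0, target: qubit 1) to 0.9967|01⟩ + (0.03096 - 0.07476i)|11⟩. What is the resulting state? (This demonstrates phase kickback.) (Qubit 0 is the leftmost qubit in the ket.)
0.9967|01⟩ + (0.07476 + 0.03096i)|11⟩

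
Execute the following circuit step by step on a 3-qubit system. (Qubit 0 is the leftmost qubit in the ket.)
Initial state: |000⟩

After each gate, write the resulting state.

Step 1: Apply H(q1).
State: 1/√2|000⟩ + 1/√2|010⟩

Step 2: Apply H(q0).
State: 1/2|000⟩ + 1/2|010⟩ + 1/2|100⟩ + 1/2|110⟩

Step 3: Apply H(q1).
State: 1/√2|000⟩ + 1/√2|100⟩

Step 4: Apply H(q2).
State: 1/2|000⟩ + 1/2|001⟩ + 1/2|100⟩ + 1/2|101⟩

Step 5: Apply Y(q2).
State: -(1/2)i|000⟩ + (1/2)i|001⟩ - (1/2)i|100⟩ + (1/2)i|101⟩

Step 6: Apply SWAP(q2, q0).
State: -(1/2)i|000⟩ - (1/2)i|001⟩ + (1/2)i|100⟩ + (1/2)i|101⟩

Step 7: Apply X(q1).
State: -(1/2)i|010⟩ - (1/2)i|011⟩ + (1/2)i|110⟩ + (1/2)i|111⟩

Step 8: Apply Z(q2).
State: -(1/2)i|010⟩ + (1/2)i|011⟩ + (1/2)i|110⟩ - (1/2)i|111⟩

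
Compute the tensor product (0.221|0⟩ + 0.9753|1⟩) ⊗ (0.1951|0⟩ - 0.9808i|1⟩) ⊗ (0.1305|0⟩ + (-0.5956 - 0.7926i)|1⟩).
0.005627|000⟩ + (-0.02568 - 0.03417i)|001⟩ - 0.02829i|010⟩ + (-0.1718 + 0.1291i)|011⟩ + 0.02483|100⟩ + (-0.1133 - 0.1508i)|101⟩ - 0.1248i|110⟩ + (-0.7582 + 0.5697i)|111⟩

amp(|b₁b₂…⟩) = product of the factor amplitudes for bits b₁, b₂, …; only kets whose every factor amplitude is nonzero survive.
|000⟩: (0.221)(0.1951)(0.1305) = 0.005627
|001⟩: (0.221)(0.1951)(-0.5956 - 0.7926i) = (-0.02568 - 0.03417i)
|010⟩: (0.221)(-0.9808i)(0.1305) = -0.02829i
|011⟩: (0.221)(-0.9808i)(-0.5956 - 0.7926i) = (-0.1718 + 0.1291i)
|100⟩: (0.9753)(0.1951)(0.1305) = 0.02483
|101⟩: (0.9753)(0.1951)(-0.5956 - 0.7926i) = (-0.1133 - 0.1508i)
|110⟩: (0.9753)(-0.9808i)(0.1305) = -0.1248i
|111⟩: (0.9753)(-0.9808i)(-0.5956 - 0.7926i) = (-0.7582 + 0.5697i)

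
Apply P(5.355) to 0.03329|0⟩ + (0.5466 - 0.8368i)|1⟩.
0.03329|0⟩ + (-0.3423 - 0.9391i)|1⟩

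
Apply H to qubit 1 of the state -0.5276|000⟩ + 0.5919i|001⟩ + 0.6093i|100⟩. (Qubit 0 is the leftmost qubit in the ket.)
-0.3731|000⟩ + 0.4185i|001⟩ - 0.3731|010⟩ + 0.4185i|011⟩ + 0.4308i|100⟩ + 0.4308i|110⟩

H on qubit 1 mixes each pair of kets that differ only in qubit 1: amplitudes (a, b) of (|…0…⟩, |…1…⟩) become ((a + b)/√2, (a − b)/√2). Kets absent from the input have amplitude 0.
(|000⟩, |010⟩): (a, b) = (-0.5276, 0) → (-0.3731, -0.3731)
(|001⟩, |011⟩): (a, b) = (0.5919i, 0) → (0.4185i, 0.4185i)
(|100⟩, |110⟩): (a, b) = (0.6093i, 0) → (0.4308i, 0.4308i)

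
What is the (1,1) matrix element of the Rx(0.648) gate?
0.948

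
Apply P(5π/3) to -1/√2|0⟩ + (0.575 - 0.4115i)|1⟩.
-1/√2|0⟩ + (-0.06887 - 0.7037i)|1⟩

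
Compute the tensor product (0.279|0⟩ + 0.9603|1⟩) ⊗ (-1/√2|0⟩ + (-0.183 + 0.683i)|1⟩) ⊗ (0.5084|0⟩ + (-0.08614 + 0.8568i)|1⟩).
-0.1003|000⟩ + (0.01699 - 0.169i)|001⟩ + (-0.02596 + 0.09688i)|010⟩ + (-0.1589 - 0.06016i)|011⟩ - 0.3452|100⟩ + (0.05849 - 0.5818i)|101⟩ + (-0.08934 + 0.3335i)|110⟩ + (-0.5468 - 0.2071i)|111⟩

amp(|b₁b₂…⟩) = product of the factor amplitudes for bits b₁, b₂, …; only kets whose every factor amplitude is nonzero survive.
|000⟩: (0.279)(-1/√2)(0.5084) = -0.1003
|001⟩: (0.279)(-1/√2)(-0.08614 + 0.8568i) = (0.01699 - 0.169i)
|010⟩: (0.279)(-0.183 + 0.683i)(0.5084) = (-0.02596 + 0.09688i)
|011⟩: (0.279)(-0.183 + 0.683i)(-0.08614 + 0.8568i) = (-0.1589 - 0.06016i)
|100⟩: (0.9603)(-1/√2)(0.5084) = -0.3452
|101⟩: (0.9603)(-1/√2)(-0.08614 + 0.8568i) = (0.05849 - 0.5818i)
|110⟩: (0.9603)(-0.183 + 0.683i)(0.5084) = (-0.08934 + 0.3335i)
|111⟩: (0.9603)(-0.183 + 0.683i)(-0.08614 + 0.8568i) = (-0.5468 - 0.2071i)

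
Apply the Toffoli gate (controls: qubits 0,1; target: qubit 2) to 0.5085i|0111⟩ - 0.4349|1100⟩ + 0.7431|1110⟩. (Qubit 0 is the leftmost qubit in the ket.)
0.5085i|0111⟩ + 0.7431|1100⟩ - 0.4349|1110⟩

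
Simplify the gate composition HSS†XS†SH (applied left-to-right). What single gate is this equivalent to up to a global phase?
Z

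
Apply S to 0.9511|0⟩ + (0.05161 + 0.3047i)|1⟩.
0.9511|0⟩ + (-0.3047 + 0.05161i)|1⟩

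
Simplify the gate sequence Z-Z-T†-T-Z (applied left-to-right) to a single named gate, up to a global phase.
Z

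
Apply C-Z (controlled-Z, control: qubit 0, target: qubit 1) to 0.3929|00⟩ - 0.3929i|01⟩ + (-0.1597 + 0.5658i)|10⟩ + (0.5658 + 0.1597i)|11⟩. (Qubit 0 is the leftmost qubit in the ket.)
0.3929|00⟩ - 0.3929i|01⟩ + (-0.1597 + 0.5658i)|10⟩ + (-0.5658 - 0.1597i)|11⟩

C-Z leaves the control-|0⟩ kets |00⟩, |01⟩ unchanged and applies Z to qubit 1 on the control-|1⟩ pair (|10⟩, |11⟩).
Z = [[1, 0], [0, -1]].
With a = amp(|10⟩) = (-0.1597 + 0.5658i) and b = amp(|11⟩) = (0.5658 + 0.1597i):
new amp(|10⟩) = (1)·a = (-0.1597 + 0.5658i)
new amp(|11⟩) = (-1)·b = (-0.5658 - 0.1597i)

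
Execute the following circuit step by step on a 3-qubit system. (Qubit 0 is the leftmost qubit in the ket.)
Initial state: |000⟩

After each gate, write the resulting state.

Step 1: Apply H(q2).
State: 1/√2|000⟩ + 1/√2|001⟩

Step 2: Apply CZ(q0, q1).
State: 1/√2|000⟩ + 1/√2|001⟩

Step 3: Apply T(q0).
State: 1/√2|000⟩ + 1/√2|001⟩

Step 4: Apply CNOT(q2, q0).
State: 1/√2|000⟩ + 1/√2|101⟩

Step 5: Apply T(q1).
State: 1/√2|000⟩ + 1/√2|101⟩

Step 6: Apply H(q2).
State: 1/2|000⟩ + 1/2|001⟩ + 1/2|100⟩ - 1/2|101⟩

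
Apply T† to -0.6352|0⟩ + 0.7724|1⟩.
-0.6352|0⟩ + (0.5462 - 0.5462i)|1⟩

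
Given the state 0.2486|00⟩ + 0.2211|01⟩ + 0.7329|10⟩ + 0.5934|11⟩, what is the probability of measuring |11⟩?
0.3521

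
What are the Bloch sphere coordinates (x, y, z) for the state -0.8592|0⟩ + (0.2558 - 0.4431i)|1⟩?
(-0.4396, 0.7614, 0.4765)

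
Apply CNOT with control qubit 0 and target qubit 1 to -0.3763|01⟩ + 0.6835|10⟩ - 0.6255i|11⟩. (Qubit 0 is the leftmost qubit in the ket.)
-0.3763|01⟩ - 0.6255i|10⟩ + 0.6835|11⟩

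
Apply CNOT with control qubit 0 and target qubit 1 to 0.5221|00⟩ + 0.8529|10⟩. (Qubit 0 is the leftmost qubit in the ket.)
0.5221|00⟩ + 0.8529|11⟩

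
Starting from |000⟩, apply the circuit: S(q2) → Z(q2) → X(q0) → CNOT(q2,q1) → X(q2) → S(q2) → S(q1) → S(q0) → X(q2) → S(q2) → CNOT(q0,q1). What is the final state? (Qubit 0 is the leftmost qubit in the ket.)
-|110⟩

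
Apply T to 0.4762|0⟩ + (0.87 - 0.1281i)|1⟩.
0.4762|0⟩ + (0.7058 + 0.5246i)|1⟩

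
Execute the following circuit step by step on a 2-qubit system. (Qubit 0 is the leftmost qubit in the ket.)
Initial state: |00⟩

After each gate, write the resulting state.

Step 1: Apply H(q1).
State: 1/√2|00⟩ + 1/√2|01⟩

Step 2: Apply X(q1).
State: 1/√2|00⟩ + 1/√2|01⟩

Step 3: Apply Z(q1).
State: 1/√2|00⟩ - 1/√2|01⟩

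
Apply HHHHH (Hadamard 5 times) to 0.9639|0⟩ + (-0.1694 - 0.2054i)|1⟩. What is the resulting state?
(0.5618 - 0.1452i)|0⟩ + (0.8014 + 0.1452i)|1⟩

H² = I, so H^5 = H: a single Hadamard. With (a, b) = (0.9639, (-0.1694 - 0.2054i)), H gives ((a + b)/√2, (a − b)/√2) = ((0.5618 - 0.1452i), (0.8014 + 0.1452i)).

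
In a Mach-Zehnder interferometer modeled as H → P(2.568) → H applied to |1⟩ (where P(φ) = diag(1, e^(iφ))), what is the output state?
(0.92 - 0.2713i)|0⟩ + (0.08002 + 0.2713i)|1⟩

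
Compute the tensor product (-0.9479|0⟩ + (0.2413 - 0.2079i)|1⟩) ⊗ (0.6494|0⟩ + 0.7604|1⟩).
-0.6156|00⟩ - 0.7208|01⟩ + (0.1567 - 0.135i)|10⟩ + (0.1835 - 0.1581i)|11⟩

amp(|b₁b₂…⟩) = product of the factor amplitudes for bits b₁, b₂, …; only kets whose every factor amplitude is nonzero survive.
|00⟩: (-0.9479)(0.6494) = -0.6156
|01⟩: (-0.9479)(0.7604) = -0.7208
|10⟩: (0.2413 - 0.2079i)(0.6494) = (0.1567 - 0.135i)
|11⟩: (0.2413 - 0.2079i)(0.7604) = (0.1835 - 0.1581i)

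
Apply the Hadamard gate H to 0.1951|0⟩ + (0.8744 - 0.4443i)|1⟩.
(0.7563 - 0.3142i)|0⟩ + (-0.4803 + 0.3142i)|1⟩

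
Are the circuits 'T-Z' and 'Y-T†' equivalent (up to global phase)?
No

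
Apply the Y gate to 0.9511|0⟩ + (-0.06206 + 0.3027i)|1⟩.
(0.3027 + 0.06206i)|0⟩ + 0.9511i|1⟩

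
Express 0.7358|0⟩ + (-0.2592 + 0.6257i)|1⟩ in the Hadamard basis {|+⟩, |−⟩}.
(0.337 + 0.4424i)|+⟩ + (0.7036 - 0.4424i)|−⟩

With |ψ⟩ = α|0⟩ + β|1⟩, the Hadamard-basis coefficients are ⟨+|ψ⟩ = (α + β)/√2 and ⟨−|ψ⟩ = (α − β)/√2.
Here α = 0.7358, β = (-0.2592 + 0.6257i): (α + β)/√2 = (0.337 + 0.4424i), (α − β)/√2 = (0.7036 - 0.4424i).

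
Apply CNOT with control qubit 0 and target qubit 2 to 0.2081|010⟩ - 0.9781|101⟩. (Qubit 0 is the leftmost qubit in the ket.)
0.2081|010⟩ - 0.9781|100⟩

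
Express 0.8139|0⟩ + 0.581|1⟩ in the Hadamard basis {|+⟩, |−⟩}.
0.9863|+⟩ + 0.1647|−⟩

With |ψ⟩ = α|0⟩ + β|1⟩, the Hadamard-basis coefficients are ⟨+|ψ⟩ = (α + β)/√2 and ⟨−|ψ⟩ = (α − β)/√2.
Here α = 0.8139, β = 0.581: (α + β)/√2 = 0.9863, (α − β)/√2 = 0.1647.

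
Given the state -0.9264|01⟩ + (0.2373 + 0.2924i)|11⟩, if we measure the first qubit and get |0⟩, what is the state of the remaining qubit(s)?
-|1⟩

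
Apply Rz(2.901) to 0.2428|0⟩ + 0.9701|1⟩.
(0.02914 - 0.241i)|0⟩ + (0.1164 + 0.9631i)|1⟩

Rz(2.901) = [[e^(−iθ/2), 0], [0, e^(iθ/2)]] with e^(±iθ/2) = cos(θ/2) ± i·sin(θ/2); θ = 2.901, cos(θ/2) ≈ 0.120006, sin(θ/2) ≈ 0.992773.
With a = amp(|0⟩) = 0.2428 and b = amp(|1⟩) = 0.9701:
new amp(|0⟩) = (0.120006 - 0.992773i)·a = (0.02914 - 0.241i)
new amp(|1⟩) = (0.120006 + 0.992773i)·b = (0.1164 + 0.9631i)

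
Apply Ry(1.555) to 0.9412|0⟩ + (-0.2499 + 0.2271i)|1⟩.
(0.8461 - 0.1593i)|0⟩ + (0.4822 + 0.1618i)|1⟩

Ry(1.555) = [[cos(θ/2), −sin(θ/2)], [sin(θ/2), cos(θ/2)]]; θ = 1.555, cos(θ/2) ≈ 0.71267, sin(θ/2) ≈ 0.7015.
With a = amp(|0⟩) = 0.9412 and b = amp(|1⟩) = (-0.2499 + 0.2271i):
new amp(|0⟩) = (0.71267)·a + (-0.7015)·b = (0.8461 - 0.1593i)
new amp(|1⟩) = (0.7015)·a + (0.71267)·b = (0.4822 + 0.1618i)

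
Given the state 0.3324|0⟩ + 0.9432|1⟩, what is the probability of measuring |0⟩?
0.1105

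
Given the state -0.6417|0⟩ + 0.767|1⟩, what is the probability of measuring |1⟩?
0.5883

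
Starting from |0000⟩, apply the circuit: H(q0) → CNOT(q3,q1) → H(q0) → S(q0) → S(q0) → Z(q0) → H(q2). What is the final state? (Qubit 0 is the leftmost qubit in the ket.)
1/√2|0000⟩ + 1/√2|0010⟩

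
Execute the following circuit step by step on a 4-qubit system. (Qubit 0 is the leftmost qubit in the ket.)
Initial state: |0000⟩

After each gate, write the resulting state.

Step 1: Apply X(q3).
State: |0001⟩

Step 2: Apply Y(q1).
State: i|0101⟩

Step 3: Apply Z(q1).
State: -i|0101⟩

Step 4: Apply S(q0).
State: -i|0101⟩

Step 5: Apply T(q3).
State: (1/√2 - (1/√2)i)|0101⟩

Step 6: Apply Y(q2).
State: (1/√2 + (1/√2)i)|0111⟩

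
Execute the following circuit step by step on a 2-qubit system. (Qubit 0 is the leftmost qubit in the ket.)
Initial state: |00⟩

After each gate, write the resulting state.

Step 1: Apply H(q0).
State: 1/√2|00⟩ + 1/√2|10⟩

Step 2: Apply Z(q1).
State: 1/√2|00⟩ + 1/√2|10⟩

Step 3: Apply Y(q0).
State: -(1/√2)i|00⟩ + (1/√2)i|10⟩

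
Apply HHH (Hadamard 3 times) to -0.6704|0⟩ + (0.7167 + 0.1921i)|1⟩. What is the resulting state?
(0.03274 + 0.1358i)|0⟩ + (-0.9808 - 0.1358i)|1⟩

H² = I, so H^3 = H: a single Hadamard. With (a, b) = (-0.6704, (0.7167 + 0.1921i)), H gives ((a + b)/√2, (a − b)/√2) = ((0.03274 + 0.1358i), (-0.9808 - 0.1358i)).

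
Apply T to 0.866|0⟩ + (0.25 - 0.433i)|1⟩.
0.866|0⟩ + (0.483 - 0.1294i)|1⟩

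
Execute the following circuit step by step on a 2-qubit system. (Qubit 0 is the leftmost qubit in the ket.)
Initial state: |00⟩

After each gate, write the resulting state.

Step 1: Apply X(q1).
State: |01⟩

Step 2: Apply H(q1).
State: 1/√2|00⟩ - 1/√2|01⟩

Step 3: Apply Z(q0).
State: 1/√2|00⟩ - 1/√2|01⟩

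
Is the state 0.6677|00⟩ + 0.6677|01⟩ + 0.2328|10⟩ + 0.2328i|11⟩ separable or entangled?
Entangled

Writing the state as a|00⟩ + b|01⟩ + c|10⟩ + d|11⟩, it is a product state iff ad − bc = 0.
Here (a, b, c, d) = (0.6677, 0.6677, 0.2328, 0.2328i): ad − bc = (0.6677)(0.2328i) − (0.6677)(0.2328) = (-0.1554 + 0.1554i) ≠ 0, so the state is entangled.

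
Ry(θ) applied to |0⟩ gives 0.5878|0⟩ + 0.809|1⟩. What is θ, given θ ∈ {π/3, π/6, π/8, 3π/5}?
3π/5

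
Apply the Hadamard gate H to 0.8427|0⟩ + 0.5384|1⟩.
0.9766|0⟩ + 0.2152|1⟩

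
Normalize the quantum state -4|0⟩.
-|0⟩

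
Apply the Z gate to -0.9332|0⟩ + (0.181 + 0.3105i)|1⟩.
-0.9332|0⟩ + (-0.181 - 0.3105i)|1⟩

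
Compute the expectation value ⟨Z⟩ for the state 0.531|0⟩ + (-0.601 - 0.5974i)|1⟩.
-0.4361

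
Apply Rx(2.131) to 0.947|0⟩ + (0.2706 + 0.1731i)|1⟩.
(0.6099 - 0.2368i)|0⟩ + (0.131 - 0.7449i)|1⟩

Rx(2.131) = [[cos(θ/2), −i·sin(θ/2)], [−i·sin(θ/2), cos(θ/2)]]; θ = 2.131, cos(θ/2) ≈ 0.484067, sin(θ/2) ≈ 0.875031.
With a = amp(|0⟩) = 0.947 and b = amp(|1⟩) = (0.2706 + 0.1731i):
new amp(|0⟩) = (0.484067)·a + (-0.875031i)·b = (0.6099 - 0.2368i)
new amp(|1⟩) = (-0.875031i)·a + (0.484067)·b = (0.131 - 0.7449i)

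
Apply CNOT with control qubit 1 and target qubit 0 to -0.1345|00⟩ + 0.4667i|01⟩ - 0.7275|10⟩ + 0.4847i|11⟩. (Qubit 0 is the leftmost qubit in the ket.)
-0.1345|00⟩ + 0.4847i|01⟩ - 0.7275|10⟩ + 0.4667i|11⟩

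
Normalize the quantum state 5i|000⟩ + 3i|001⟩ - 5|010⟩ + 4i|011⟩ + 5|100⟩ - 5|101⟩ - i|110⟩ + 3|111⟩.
0.4303i|000⟩ + 0.2582i|001⟩ - 0.4303|010⟩ + 0.3443i|011⟩ + 0.4303|100⟩ - 0.4303|101⟩ - 0.08607i|110⟩ + 0.2582|111⟩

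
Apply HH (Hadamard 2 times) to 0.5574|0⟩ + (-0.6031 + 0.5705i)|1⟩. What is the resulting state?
0.5574|0⟩ + (-0.6031 + 0.5705i)|1⟩

H² = I, so an even number of Hadamards cancels: H^2 = I and the state is unchanged.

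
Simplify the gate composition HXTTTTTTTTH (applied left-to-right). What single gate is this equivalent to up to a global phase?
Z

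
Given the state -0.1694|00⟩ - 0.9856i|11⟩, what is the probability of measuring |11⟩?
0.9714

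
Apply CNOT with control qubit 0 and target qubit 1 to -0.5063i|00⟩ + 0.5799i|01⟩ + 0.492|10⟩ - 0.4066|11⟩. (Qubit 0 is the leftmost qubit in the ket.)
-0.5063i|00⟩ + 0.5799i|01⟩ - 0.4066|10⟩ + 0.492|11⟩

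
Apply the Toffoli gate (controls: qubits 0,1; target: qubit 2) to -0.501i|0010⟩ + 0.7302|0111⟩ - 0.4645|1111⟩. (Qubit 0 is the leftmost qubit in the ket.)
-0.501i|0010⟩ + 0.7302|0111⟩ - 0.4645|1101⟩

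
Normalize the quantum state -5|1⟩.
-|1⟩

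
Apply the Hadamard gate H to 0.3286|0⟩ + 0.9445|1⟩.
0.9002|0⟩ - 0.4355|1⟩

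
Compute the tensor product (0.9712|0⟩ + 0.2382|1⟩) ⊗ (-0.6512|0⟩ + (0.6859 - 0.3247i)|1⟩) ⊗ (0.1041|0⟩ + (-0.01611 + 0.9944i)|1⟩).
-0.06584|000⟩ + (0.01019 - 0.6289i)|001⟩ + (0.06935 - 0.03283i)|010⟩ + (0.3029 + 0.6675i)|011⟩ - 0.01615|100⟩ + (0.002499 - 0.1542i)|101⟩ + (0.01701 - 0.008051i)|110⟩ + (0.07428 + 0.1637i)|111⟩

amp(|b₁b₂…⟩) = product of the factor amplitudes for bits b₁, b₂, …; only kets whose every factor amplitude is nonzero survive.
|000⟩: (0.9712)(-0.6512)(0.1041) = -0.06584
|001⟩: (0.9712)(-0.6512)(-0.01611 + 0.9944i) = (0.01019 - 0.6289i)
|010⟩: (0.9712)(0.6859 - 0.3247i)(0.1041) = (0.06935 - 0.03283i)
|011⟩: (0.9712)(0.6859 - 0.3247i)(-0.01611 + 0.9944i) = (0.3029 + 0.6675i)
|100⟩: (0.2382)(-0.6512)(0.1041) = -0.01615
|101⟩: (0.2382)(-0.6512)(-0.01611 + 0.9944i) = (0.002499 - 0.1542i)
|110⟩: (0.2382)(0.6859 - 0.3247i)(0.1041) = (0.01701 - 0.008051i)
|111⟩: (0.2382)(0.6859 - 0.3247i)(-0.01611 + 0.9944i) = (0.07428 + 0.1637i)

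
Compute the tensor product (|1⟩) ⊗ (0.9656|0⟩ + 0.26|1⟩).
0.9656|10⟩ + 0.26|11⟩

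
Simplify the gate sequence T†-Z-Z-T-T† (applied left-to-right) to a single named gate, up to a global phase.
T†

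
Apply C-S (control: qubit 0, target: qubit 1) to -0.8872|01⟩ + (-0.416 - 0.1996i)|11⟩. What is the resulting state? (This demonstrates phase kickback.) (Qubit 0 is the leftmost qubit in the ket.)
-0.8872|01⟩ + (0.1996 - 0.416i)|11⟩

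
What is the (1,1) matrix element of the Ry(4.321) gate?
-0.5561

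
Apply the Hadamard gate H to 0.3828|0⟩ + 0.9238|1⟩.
0.9239|0⟩ - 0.3825|1⟩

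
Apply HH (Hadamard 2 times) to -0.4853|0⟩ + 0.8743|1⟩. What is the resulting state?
-0.4853|0⟩ + 0.8743|1⟩

H² = I, so an even number of Hadamards cancels: H^2 = I and the state is unchanged.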